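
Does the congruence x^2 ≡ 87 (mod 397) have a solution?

(87/397)
  = (397/87)    [QR: 397 ≡ 1 mod 4, sign kept]
  = (49/87)    [397 ≡ 49 mod 87]
  = (87/49)    [QR: 49 ≡ 1 mod 4, sign kept]
  = (38/49)    [87 ≡ 38 mod 49]
  = (19/49)    [49 ≡ 1 mod 8 ⇒ (2/49) = +1]
  = (49/19)    [QR: 49 ≡ 1 mod 4, sign kept]
  = (11/19)    [49 ≡ 11 mod 19]
  = -(19/11)    [QR: both ≡ 3 mod 4, sign flips]
  = -(8/11)    [19 ≡ 8 mod 11]
  = (1/11)    [11 ≡ 3 mod 8 ⇒ (2/11)^3 = -1]
  = 1    [(1/11) = 1]
The Legendre symbol is 1, so x^2 ≡ 87 (mod 397) has solution.

yes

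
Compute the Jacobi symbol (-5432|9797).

(-5432|9797)
  = (5432|9797)    [9797 ≡ 1 mod 4 ⇒ (-1|9797) = +1]
  = -(679|9797)    [9797 ≡ 5 mod 8 ⇒ (2|9797)^3 = -1]
  = -(9797|679)    [QR: 9797 ≡ 1 mod 4, sign kept]
  = -(291|679)    [9797 ≡ 291 mod 679]
  = (679|291)    [QR: both ≡ 3 mod 4, sign flips]
  = (97|291)    [679 ≡ 97 mod 291]
  = (291|97)    [QR: 97 ≡ 1 mod 4, sign kept]
  = (0|97)    [291 ≡ 0 mod 97]
  = 0    [numerator 0, gcd > 1]

0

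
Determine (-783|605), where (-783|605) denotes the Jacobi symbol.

-1

Pull out -1: (-783|605) = (-1|605)·(783|605). Since 605 ≡ 1 (mod 4), (-1|605) = +1. Now have (783|605).
Reduce the numerator: 783 ≡ 178 (mod 605), so (783|605) = (178|605).
Factor out 2: 178 = 2·89. Since 605 ≡ 5 (mod 8), (2|605) = -1. Now have -(89|605).
89 ≡ 1 (mod 4), so quadratic reciprocity gives (89|605) = (605|89). Reduce: 605 ≡ 71 (mod 89). Now have -(71|89).
89 ≡ 1 (mod 4), so quadratic reciprocity gives (71|89) = (89|71). Reduce: 89 ≡ 18 (mod 71). Now have -(18|71).
Factor out 2: 18 = 2·9. Since 71 ≡ 7 (mod 8), (2|71) = +1. Now have -(9|71).
9 ≡ 1 (mod 4), so quadratic reciprocity gives (9|71) = (71|9). Reduce: 71 ≡ 8 (mod 9). Now have -(8|9).
Factor out 2: 8 = 2^3. Since 9 ≡ 1 (mod 8), (2|9) = +1, and (2|9)^3 = +1. Now have -(1|9).
(1|9) = 1. Collecting the sign factors: -1.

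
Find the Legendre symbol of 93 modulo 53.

(93|53)
  = (40|53)    [93 ≡ 40 mod 53]
  = -(5|53)    [53 ≡ 5 mod 8 ⇒ (2|53)^3 = -1]
  = -(53|5)    [QR: 5 ≡ 1 mod 4, sign kept]
  = -(3|5)    [53 ≡ 3 mod 5]
  = -(5|3)    [QR: 5 ≡ 1 mod 4, sign kept]
  = -(2|3)    [5 ≡ 2 mod 3]
  = (1|3)    [3 ≡ 3 mod 8 ⇒ (2|3) = -1]
  = 1    [(1|3) = 1]

1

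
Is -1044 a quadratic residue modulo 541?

(-1044|541)
  = (38|541)    [-1044 ≡ 38 mod 541]
  = -(19|541)    [541 ≡ 5 mod 8 ⇒ (2|541) = -1]
  = -(541|19)    [QR: 541 ≡ 1 mod 4, sign kept]
  = -(9|19)    [541 ≡ 9 mod 19]
  = -(19|9)    [QR: 9 ≡ 1 mod 4, sign kept]
  = -(1|9)    [19 ≡ 1 mod 9]
  = -1    [(1|9) = 1]
(-1044|541) = -1, and 541 is prime, so -1044 is not a quadratic residue mod 541.

no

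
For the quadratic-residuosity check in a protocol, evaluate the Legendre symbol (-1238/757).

-1

(-1238/757)
  = (276/757)    [-1238 ≡ 276 mod 757]
  = (69/757)    [757 ≡ 5 mod 8 ⇒ (2/757)^2 = +1]
  = (757/69)    [QR: 69 ≡ 1 mod 4, sign kept]
  = (67/69)    [757 ≡ 67 mod 69]
  = (69/67)    [QR: 69 ≡ 1 mod 4, sign kept]
  = (2/67)    [69 ≡ 2 mod 67]
  = -(1/67)    [67 ≡ 3 mod 8 ⇒ (2/67) = -1]
  = -1    [(1/67) = 1]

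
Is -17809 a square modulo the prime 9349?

no

Reduce the numerator: -17809 ≡ 889 (mod 9349), so (-17809/9349) = (889/9349).
889 ≡ 1 (mod 4), so quadratic reciprocity gives (889/9349) = (9349/889). Reduce: 9349 ≡ 459 (mod 889). Now have (459/889).
889 ≡ 1 (mod 4), so quadratic reciprocity gives (459/889) = (889/459). Reduce: 889 ≡ 430 (mod 459). Now have (430/459).
Factor out 2: 430 = 2·215. Since 459 ≡ 3 (mod 8), (2/459) = -1. Now have -(215/459).
Both 215 ≡ 3 and 459 ≡ 3 (mod 4), so reciprocity gives (215/459) = -(459/215). Reduce: 459 ≡ 29 (mod 215). Now have (29/215).
29 ≡ 1 (mod 4), so quadratic reciprocity gives (29/215) = (215/29). Reduce: 215 ≡ 12 (mod 29). Now have (12/29).
Factor out 2: 12 = 2^2·3. Since 29 ≡ 5 (mod 8), (2/29) = -1, and (2/29)^2 = +1. Now have (3/29).
29 ≡ 1 (mod 4), so quadratic reciprocity gives (3/29) = (29/3). Reduce: 29 ≡ 2 (mod 3). Now have (2/3).
Factor out 2: 2 = 2. Since 3 ≡ 3 (mod 8), (2/3) = -1. Now have -(1/3).
(1/3) = 1. Collecting the sign factors: -1.
The Legendre symbol is -1, so x^2 ≡ -17809 (mod 9349) has no solution.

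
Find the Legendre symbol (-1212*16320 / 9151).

By multiplicativity, (-1212·16320 / 9151) = (-1212 / 9151)·(16320 / 9151).
First factor (-1212 / 9151):
Pull out -1: (-1212 / 9151) = (-1 / 9151)·(1212 / 9151). Since 9151 ≡ 3 (mod 4), (-1 / 9151) = -1. Now have -(1212 / 9151).
Factor out 2: 1212 = 2^2·303. Since 9151 ≡ 7 (mod 8), (2 / 9151) = +1, and (2 / 9151)^2 = +1. Now have -(303 / 9151).
Both 303 ≡ 3 and 9151 ≡ 3 (mod 4), so reciprocity gives (303 / 9151) = -(9151 / 303). Reduce: 9151 ≡ 61 (mod 303). Now have (61 / 303).
61 ≡ 1 (mod 4), so quadratic reciprocity gives (61 / 303) = (303 / 61). Reduce: 303 ≡ 59 (mod 61). Now have (59 / 61).
61 ≡ 1 (mod 4), so quadratic reciprocity gives (59 / 61) = (61 / 59). Reduce: 61 ≡ 2 (mod 59). Now have (2 / 59).
Factor out 2: 2 = 2. Since 59 ≡ 3 (mod 8), (2 / 59) = -1. Now have -(1 / 59).
(1 / 59) = 1. Collecting the sign factors: -1.
Second factor (16320 / 9151):
Reduce the numerator: 16320 ≡ 7169 (mod 9151), so (16320 / 9151) = (7169 / 9151).
7169 ≡ 1 (mod 4), so quadratic reciprocity gives (7169 / 9151) = (9151 / 7169). Reduce: 9151 ≡ 1982 (mod 7169). Now have (1982 / 7169).
Factor out 2: 1982 = 2·991. Since 7169 ≡ 1 (mod 8), (2 / 7169) = +1. Now have (991 / 7169).
7169 ≡ 1 (mod 4), so quadratic reciprocity gives (991 / 7169) = (7169 / 991). Reduce: 7169 ≡ 232 (mod 991). Now have (232 / 991).
Factor out 2: 232 = 2^3·29. Since 991 ≡ 7 (mod 8), (2 / 991) = +1, and (2 / 991)^3 = +1. Now have (29 / 991).
29 ≡ 1 (mod 4), so quadratic reciprocity gives (29 / 991) = (991 / 29). Reduce: 991 ≡ 5 (mod 29). Now have (5 / 29).
5 ≡ 1 (mod 4), so quadratic reciprocity gives (5 / 29) = (29 / 5). Reduce: 29 ≡ 4 (mod 5). Now have (4 / 5).
Factor out 2: 4 = 2^2. Since 5 ≡ 5 (mod 8), (2 / 5) = -1, and (2 / 5)^2 = +1. Now have (1 / 5).
(1 / 5) = 1. Collecting the sign factors: 1.
Product: (-1)·(1) = -1.

-1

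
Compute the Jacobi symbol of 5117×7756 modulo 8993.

By multiplicativity, (5117·7756/8993) = (5117/8993)·(7756/8993).
First factor (5117/8993):
(5117/8993)
  = (8993/5117)    [QR: 5117 ≡ 1 mod 4, sign kept]
  = (3876/5117)    [8993 ≡ 3876 mod 5117]
  = (969/5117)    [5117 ≡ 5 mod 8 ⇒ (2/5117)^2 = +1]
  = (5117/969)    [QR: 969 ≡ 1 mod 4, sign kept]
  = (272/969)    [5117 ≡ 272 mod 969]
  = (17/969)    [969 ≡ 1 mod 8 ⇒ (2/969)^4 = +1]
  = (969/17)    [QR: 17 ≡ 1 mod 4, sign kept]
  = (0/17)    [969 ≡ 0 mod 17]
  = 0    [numerator 0, gcd > 1]
Second factor (7756/8993):
(7756/8993)
  = (1939/8993)    [8993 ≡ 1 mod 8 ⇒ (2/8993)^2 = +1]
  = (8993/1939)    [QR: 8993 ≡ 1 mod 4, sign kept]
  = (1237/1939)    [8993 ≡ 1237 mod 1939]
  = (1939/1237)    [QR: 1237 ≡ 1 mod 4, sign kept]
  = (702/1237)    [1939 ≡ 702 mod 1237]
  = -(351/1237)    [1237 ≡ 5 mod 8 ⇒ (2/1237) = -1]
  = -(1237/351)    [QR: 1237 ≡ 1 mod 4, sign kept]
  = -(184/351)    [1237 ≡ 184 mod 351]
  = -(23/351)    [351 ≡ 7 mod 8 ⇒ (2/351)^3 = +1]
  = (351/23)    [QR: both ≡ 3 mod 4, sign flips]
  = (6/23)    [351 ≡ 6 mod 23]
  = (3/23)    [23 ≡ 7 mod 8 ⇒ (2/23) = +1]
  = -(23/3)    [QR: both ≡ 3 mod 4, sign flips]
  = -(2/3)    [23 ≡ 2 mod 3]
  = (1/3)    [3 ≡ 3 mod 8 ⇒ (2/3) = -1]
  = 1    [(1/3) = 1]
Product: (0)·(1) = 0.

0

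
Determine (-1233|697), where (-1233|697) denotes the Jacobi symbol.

-1

(-1233|697)
  = (161|697)    [-1233 ≡ 161 mod 697]
  = (697|161)    [QR: 161 ≡ 1 mod 4, sign kept]
  = (53|161)    [697 ≡ 53 mod 161]
  = (161|53)    [QR: 53 ≡ 1 mod 4, sign kept]
  = (2|53)    [161 ≡ 2 mod 53]
  = -(1|53)    [53 ≡ 5 mod 8 ⇒ (2|53) = -1]
  = -1    [(1|53) = 1]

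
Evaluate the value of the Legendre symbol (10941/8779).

-1

(10941/8779)
  = (2162/8779)    [10941 ≡ 2162 mod 8779]
  = -(1081/8779)    [8779 ≡ 3 mod 8 ⇒ (2/8779) = -1]
  = -(8779/1081)    [QR: 1081 ≡ 1 mod 4, sign kept]
  = -(131/1081)    [8779 ≡ 131 mod 1081]
  = -(1081/131)    [QR: 1081 ≡ 1 mod 4, sign kept]
  = -(33/131)    [1081 ≡ 33 mod 131]
  = -(131/33)    [QR: 33 ≡ 1 mod 4, sign kept]
  = -(32/33)    [131 ≡ 32 mod 33]
  = -(1/33)    [33 ≡ 1 mod 8 ⇒ (2/33)^5 = +1]
  = -1    [(1/33) = 1]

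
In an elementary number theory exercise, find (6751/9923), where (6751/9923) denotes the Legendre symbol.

-1

Both 6751 ≡ 3 and 9923 ≡ 3 (mod 4), so reciprocity gives (6751/9923) = -(9923/6751). Reduce: 9923 ≡ 3172 (mod 6751). Now have -(3172/6751).
Factor out 2: 3172 = 2^2·793. Since 6751 ≡ 7 (mod 8), (2/6751) = +1, and (2/6751)^2 = +1. Now have -(793/6751).
793 ≡ 1 (mod 4), so quadratic reciprocity gives (793/6751) = (6751/793). Reduce: 6751 ≡ 407 (mod 793). Now have -(407/793).
793 ≡ 1 (mod 4), so quadratic reciprocity gives (407/793) = (793/407). Reduce: 793 ≡ 386 (mod 407). Now have -(386/407).
Factor out 2: 386 = 2·193. Since 407 ≡ 7 (mod 8), (2/407) = +1. Now have -(193/407).
193 ≡ 1 (mod 4), so quadratic reciprocity gives (193/407) = (407/193). Reduce: 407 ≡ 21 (mod 193). Now have -(21/193).
21 ≡ 1 (mod 4), so quadratic reciprocity gives (21/193) = (193/21). Reduce: 193 ≡ 4 (mod 21). Now have -(4/21).
Factor out 2: 4 = 2^2. Since 21 ≡ 5 (mod 8), (2/21) = -1, and (2/21)^2 = +1. Now have -(1/21).
(1/21) = 1. Collecting the sign factors: -1.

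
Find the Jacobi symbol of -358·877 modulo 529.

1

By multiplicativity, (-358·877|529) = (-358|529)·(877|529).
First factor (-358|529):
Reduce the numerator: -358 ≡ 171 (mod 529), so (-358|529) = (171|529).
529 ≡ 1 (mod 4), so quadratic reciprocity gives (171|529) = (529|171). Reduce: 529 ≡ 16 (mod 171). Now have (16|171).
Factor out 2: 16 = 2^4. Since 171 ≡ 3 (mod 8), (2|171) = -1, and (2|171)^4 = +1. Now have (1|171).
(1|171) = 1. Collecting the sign factors: 1.
Second factor (877|529):
Reduce the numerator: 877 ≡ 348 (mod 529), so (877|529) = (348|529).
Factor out 2: 348 = 2^2·87. Since 529 ≡ 1 (mod 8), (2|529) = +1, and (2|529)^2 = +1. Now have (87|529).
529 ≡ 1 (mod 4), so quadratic reciprocity gives (87|529) = (529|87). Reduce: 529 ≡ 7 (mod 87). Now have (7|87).
Both 7 ≡ 3 and 87 ≡ 3 (mod 4), so reciprocity gives (7|87) = -(87|7). Reduce: 87 ≡ 3 (mod 7). Now have -(3|7).
Both 3 ≡ 3 and 7 ≡ 3 (mod 4), so reciprocity gives (3|7) = -(7|3). Reduce: 7 ≡ 1 (mod 3). Now have (1|3).
(1|3) = 1. Collecting the sign factors: 1.
Product: (1)·(1) = 1.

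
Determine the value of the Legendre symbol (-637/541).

-1

(-637/541)
  = (637/541)    [541 ≡ 1 mod 4 ⇒ (-1/541) = +1]
  = (96/541)    [637 ≡ 96 mod 541]
  = -(3/541)    [541 ≡ 5 mod 8 ⇒ (2/541)^5 = -1]
  = -(541/3)    [QR: 541 ≡ 1 mod 4, sign kept]
  = -(1/3)    [541 ≡ 1 mod 3]
  = -1    [(1/3) = 1]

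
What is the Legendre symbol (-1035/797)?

Reduce the numerator: -1035 ≡ 559 (mod 797), so (-1035/797) = (559/797).
797 ≡ 1 (mod 4), so quadratic reciprocity gives (559/797) = (797/559). Reduce: 797 ≡ 238 (mod 559). Now have (238/559).
Factor out 2: 238 = 2·119. Since 559 ≡ 7 (mod 8), (2/559) = +1. Now have (119/559).
Both 119 ≡ 3 and 559 ≡ 3 (mod 4), so reciprocity gives (119/559) = -(559/119). Reduce: 559 ≡ 83 (mod 119). Now have -(83/119).
Both 83 ≡ 3 and 119 ≡ 3 (mod 4), so reciprocity gives (83/119) = -(119/83). Reduce: 119 ≡ 36 (mod 83). Now have (36/83).
Factor out 2: 36 = 2^2·9. Since 83 ≡ 3 (mod 8), (2/83) = -1, and (2/83)^2 = +1. Now have (9/83).
9 ≡ 1 (mod 4), so quadratic reciprocity gives (9/83) = (83/9). Reduce: 83 ≡ 2 (mod 9). Now have (2/9).
Factor out 2: 2 = 2. Since 9 ≡ 1 (mod 8), (2/9) = +1. Now have (1/9).
(1/9) = 1. Collecting the sign factors: 1.

1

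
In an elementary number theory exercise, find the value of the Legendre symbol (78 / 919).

Factor out 2: 78 = 2·39. Since 919 ≡ 7 (mod 8), (2 / 919) = +1. Now have (39 / 919).
Both 39 ≡ 3 and 919 ≡ 3 (mod 4), so reciprocity gives (39 / 919) = -(919 / 39). Reduce: 919 ≡ 22 (mod 39). Now have -(22 / 39).
Factor out 2: 22 = 2·11. Since 39 ≡ 7 (mod 8), (2 / 39) = +1. Now have -(11 / 39).
Both 11 ≡ 3 and 39 ≡ 3 (mod 4), so reciprocity gives (11 / 39) = -(39 / 11). Reduce: 39 ≡ 6 (mod 11). Now have (6 / 11).
Factor out 2: 6 = 2·3. Since 11 ≡ 3 (mod 8), (2 / 11) = -1. Now have -(3 / 11).
Both 3 ≡ 3 and 11 ≡ 3 (mod 4), so reciprocity gives (3 / 11) = -(11 / 3). Reduce: 11 ≡ 2 (mod 3). Now have (2 / 3).
Factor out 2: 2 = 2. Since 3 ≡ 3 (mod 8), (2 / 3) = -1. Now have -(1 / 3).
(1 / 3) = 1. Collecting the sign factors: -1.

-1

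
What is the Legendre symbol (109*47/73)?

-1

By multiplicativity, (109·47/73) = (109/73)·(47/73).
First factor (109/73):
Reduce the numerator: 109 ≡ 36 (mod 73), so (109/73) = (36/73).
Factor out 2: 36 = 2^2·9. Since 73 ≡ 1 (mod 8), (2/73) = +1, and (2/73)^2 = +1. Now have (9/73).
9 ≡ 1 (mod 4), so quadratic reciprocity gives (9/73) = (73/9). Reduce: 73 ≡ 1 (mod 9). Now have (1/9).
(1/9) = 1. Collecting the sign factors: 1.
Second factor (47/73):
73 ≡ 1 (mod 4), so quadratic reciprocity gives (47/73) = (73/47). Reduce: 73 ≡ 26 (mod 47). Now have (26/47).
Factor out 2: 26 = 2·13. Since 47 ≡ 7 (mod 8), (2/47) = +1. Now have (13/47).
13 ≡ 1 (mod 4), so quadratic reciprocity gives (13/47) = (47/13). Reduce: 47 ≡ 8 (mod 13). Now have (8/13).
Factor out 2: 8 = 2^3. Since 13 ≡ 5 (mod 8), (2/13) = -1, and (2/13)^3 = -1. Now have -(1/13).
(1/13) = 1. Collecting the sign factors: -1.
Product: (1)·(-1) = -1.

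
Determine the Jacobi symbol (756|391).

-1

Reduce the numerator: 756 ≡ 365 (mod 391), so (756|391) = (365|391).
365 ≡ 1 (mod 4), so quadratic reciprocity gives (365|391) = (391|365). Reduce: 391 ≡ 26 (mod 365). Now have (26|365).
Factor out 2: 26 = 2·13. Since 365 ≡ 5 (mod 8), (2|365) = -1. Now have -(13|365).
13 ≡ 1 (mod 4), so quadratic reciprocity gives (13|365) = (365|13). Reduce: 365 ≡ 1 (mod 13). Now have -(1|13).
(1|13) = 1. Collecting the sign factors: -1.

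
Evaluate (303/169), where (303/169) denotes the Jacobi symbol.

Reduce the numerator: 303 ≡ 134 (mod 169), so (303/169) = (134/169).
Factor out 2: 134 = 2·67. Since 169 ≡ 1 (mod 8), (2/169) = +1. Now have (67/169).
169 ≡ 1 (mod 4), so quadratic reciprocity gives (67/169) = (169/67). Reduce: 169 ≡ 35 (mod 67). Now have (35/67).
Both 35 ≡ 3 and 67 ≡ 3 (mod 4), so reciprocity gives (35/67) = -(67/35). Reduce: 67 ≡ 32 (mod 35). Now have -(32/35).
Factor out 2: 32 = 2^5. Since 35 ≡ 3 (mod 8), (2/35) = -1, and (2/35)^5 = -1. Now have (1/35).
(1/35) = 1. Collecting the sign factors: 1.

1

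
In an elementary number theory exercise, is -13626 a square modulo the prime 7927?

no

(-13626/7927)
  = -(13626/7927)    [7927 ≡ 3 mod 4 ⇒ (-1/7927) = -1]
  = -(5699/7927)    [13626 ≡ 5699 mod 7927]
  = (7927/5699)    [QR: both ≡ 3 mod 4, sign flips]
  = (2228/5699)    [7927 ≡ 2228 mod 5699]
  = (557/5699)    [5699 ≡ 3 mod 8 ⇒ (2/5699)^2 = +1]
  = (5699/557)    [QR: 557 ≡ 1 mod 4, sign kept]
  = (129/557)    [5699 ≡ 129 mod 557]
  = (557/129)    [QR: 129 ≡ 1 mod 4, sign kept]
  = (41/129)    [557 ≡ 41 mod 129]
  = (129/41)    [QR: 41 ≡ 1 mod 4, sign kept]
  = (6/41)    [129 ≡ 6 mod 41]
  = (3/41)    [41 ≡ 1 mod 8 ⇒ (2/41) = +1]
  = (41/3)    [QR: 41 ≡ 1 mod 4, sign kept]
  = (2/3)    [41 ≡ 2 mod 3]
  = -(1/3)    [3 ≡ 3 mod 8 ⇒ (2/3) = -1]
  = -1    [(1/3) = 1]
(-13626/7927) = -1, and 7927 is prime, so -13626 is not a quadratic residue mod 7927.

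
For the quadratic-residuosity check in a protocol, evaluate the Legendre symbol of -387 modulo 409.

-1

(-387|409)
  = (22|409)    [-387 ≡ 22 mod 409]
  = (11|409)    [409 ≡ 1 mod 8 ⇒ (2|409) = +1]
  = (409|11)    [QR: 409 ≡ 1 mod 4, sign kept]
  = (2|11)    [409 ≡ 2 mod 11]
  = -(1|11)    [11 ≡ 3 mod 8 ⇒ (2|11) = -1]
  = -1    [(1|11) = 1]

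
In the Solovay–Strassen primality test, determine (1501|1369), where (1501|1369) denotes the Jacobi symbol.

1

(1501|1369)
  = (132|1369)    [1501 ≡ 132 mod 1369]
  = (33|1369)    [1369 ≡ 1 mod 8 ⇒ (2|1369)^2 = +1]
  = (1369|33)    [QR: 33 ≡ 1 mod 4, sign kept]
  = (16|33)    [1369 ≡ 16 mod 33]
  = (1|33)    [33 ≡ 1 mod 8 ⇒ (2|33)^4 = +1]
  = 1    [(1|33) = 1]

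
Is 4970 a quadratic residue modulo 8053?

no

Factor out 2: 4970 = 2·2485. Since 8053 ≡ 5 (mod 8), (2/8053) = -1. Now have -(2485/8053).
2485 ≡ 1 (mod 4), so quadratic reciprocity gives (2485/8053) = (8053/2485). Reduce: 8053 ≡ 598 (mod 2485). Now have -(598/2485).
Factor out 2: 598 = 2·299. Since 2485 ≡ 5 (mod 8), (2/2485) = -1. Now have (299/2485).
2485 ≡ 1 (mod 4), so quadratic reciprocity gives (299/2485) = (2485/299). Reduce: 2485 ≡ 93 (mod 299). Now have (93/299).
93 ≡ 1 (mod 4), so quadratic reciprocity gives (93/299) = (299/93). Reduce: 299 ≡ 20 (mod 93). Now have (20/93).
Factor out 2: 20 = 2^2·5. Since 93 ≡ 5 (mod 8), (2/93) = -1, and (2/93)^2 = +1. Now have (5/93).
5 ≡ 1 (mod 4), so quadratic reciprocity gives (5/93) = (93/5). Reduce: 93 ≡ 3 (mod 5). Now have (3/5).
5 ≡ 1 (mod 4), so quadratic reciprocity gives (3/5) = (5/3). Reduce: 5 ≡ 2 (mod 3). Now have (2/3).
Factor out 2: 2 = 2. Since 3 ≡ 3 (mod 8), (2/3) = -1. Now have -(1/3).
(1/3) = 1. Collecting the sign factors: -1.
The Legendre symbol is -1, so x^2 ≡ 4970 (mod 8053) has no solution.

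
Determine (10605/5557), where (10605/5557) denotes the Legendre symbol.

Reduce the numerator: 10605 ≡ 5048 (mod 5557), so (10605/5557) = (5048/5557).
Factor out 2: 5048 = 2^3·631. Since 5557 ≡ 5 (mod 8), (2/5557) = -1, and (2/5557)^3 = -1. Now have -(631/5557).
5557 ≡ 1 (mod 4), so quadratic reciprocity gives (631/5557) = (5557/631). Reduce: 5557 ≡ 509 (mod 631). Now have -(509/631).
509 ≡ 1 (mod 4), so quadratic reciprocity gives (509/631) = (631/509). Reduce: 631 ≡ 122 (mod 509). Now have -(122/509).
Factor out 2: 122 = 2·61. Since 509 ≡ 5 (mod 8), (2/509) = -1. Now have (61/509).
61 ≡ 1 (mod 4), so quadratic reciprocity gives (61/509) = (509/61). Reduce: 509 ≡ 21 (mod 61). Now have (21/61).
21 ≡ 1 (mod 4), so quadratic reciprocity gives (21/61) = (61/21). Reduce: 61 ≡ 19 (mod 21). Now have (19/21).
21 ≡ 1 (mod 4), so quadratic reciprocity gives (19/21) = (21/19). Reduce: 21 ≡ 2 (mod 19). Now have (2/19).
Factor out 2: 2 = 2. Since 19 ≡ 3 (mod 8), (2/19) = -1. Now have -(1/19).
(1/19) = 1. Collecting the sign factors: -1.

-1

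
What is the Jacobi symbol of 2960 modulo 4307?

Factor out 2: 2960 = 2^4·185. Since 4307 ≡ 3 (mod 8), (2 / 4307) = -1, and (2 / 4307)^4 = +1. Now have (185 / 4307).
185 ≡ 1 (mod 4), so quadratic reciprocity gives (185 / 4307) = (4307 / 185). Reduce: 4307 ≡ 52 (mod 185). Now have (52 / 185).
Factor out 2: 52 = 2^2·13. Since 185 ≡ 1 (mod 8), (2 / 185) = +1, and (2 / 185)^2 = +1. Now have (13 / 185).
13 ≡ 1 (mod 4), so quadratic reciprocity gives (13 / 185) = (185 / 13). Reduce: 185 ≡ 3 (mod 13). Now have (3 / 13).
13 ≡ 1 (mod 4), so quadratic reciprocity gives (3 / 13) = (13 / 3). Reduce: 13 ≡ 1 (mod 3). Now have (1 / 3).
(1 / 3) = 1. Collecting the sign factors: 1.

1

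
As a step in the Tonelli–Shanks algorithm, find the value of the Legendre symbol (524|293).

-1

Reduce the numerator: 524 ≡ 231 (mod 293), so (524|293) = (231|293).
293 ≡ 1 (mod 4), so quadratic reciprocity gives (231|293) = (293|231). Reduce: 293 ≡ 62 (mod 231). Now have (62|231).
Factor out 2: 62 = 2·31. Since 231 ≡ 7 (mod 8), (2|231) = +1. Now have (31|231).
Both 31 ≡ 3 and 231 ≡ 3 (mod 4), so reciprocity gives (31|231) = -(231|31). Reduce: 231 ≡ 14 (mod 31). Now have -(14|31).
Factor out 2: 14 = 2·7. Since 31 ≡ 7 (mod 8), (2|31) = +1. Now have -(7|31).
Both 7 ≡ 3 and 31 ≡ 3 (mod 4), so reciprocity gives (7|31) = -(31|7). Reduce: 31 ≡ 3 (mod 7). Now have (3|7).
Both 3 ≡ 3 and 7 ≡ 3 (mod 4), so reciprocity gives (3|7) = -(7|3). Reduce: 7 ≡ 1 (mod 3). Now have -(1|3).
(1|3) = 1. Collecting the sign factors: -1.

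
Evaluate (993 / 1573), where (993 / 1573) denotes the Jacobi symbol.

993 ≡ 1 (mod 4), so quadratic reciprocity gives (993 / 1573) = (1573 / 993). Reduce: 1573 ≡ 580 (mod 993). Now have (580 / 993).
Factor out 2: 580 = 2^2·145. Since 993 ≡ 1 (mod 8), (2 / 993) = +1, and (2 / 993)^2 = +1. Now have (145 / 993).
145 ≡ 1 (mod 4), so quadratic reciprocity gives (145 / 993) = (993 / 145). Reduce: 993 ≡ 123 (mod 145). Now have (123 / 145).
145 ≡ 1 (mod 4), so quadratic reciprocity gives (123 / 145) = (145 / 123). Reduce: 145 ≡ 22 (mod 123). Now have (22 / 123).
Factor out 2: 22 = 2·11. Since 123 ≡ 3 (mod 8), (2 / 123) = -1. Now have -(11 / 123).
Both 11 ≡ 3 and 123 ≡ 3 (mod 4), so reciprocity gives (11 / 123) = -(123 / 11). Reduce: 123 ≡ 2 (mod 11). Now have (2 / 11).
Factor out 2: 2 = 2. Since 11 ≡ 3 (mod 8), (2 / 11) = -1. Now have -(1 / 11).
(1 / 11) = 1. Collecting the sign factors: -1.

-1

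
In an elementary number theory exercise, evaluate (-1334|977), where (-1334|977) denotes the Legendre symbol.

-1

(-1334|977)
  = (620|977)    [-1334 ≡ 620 mod 977]
  = (155|977)    [977 ≡ 1 mod 8 ⇒ (2|977)^2 = +1]
  = (977|155)    [QR: 977 ≡ 1 mod 4, sign kept]
  = (47|155)    [977 ≡ 47 mod 155]
  = -(155|47)    [QR: both ≡ 3 mod 4, sign flips]
  = -(14|47)    [155 ≡ 14 mod 47]
  = -(7|47)    [47 ≡ 7 mod 8 ⇒ (2|47) = +1]
  = (47|7)    [QR: both ≡ 3 mod 4, sign flips]
  = (5|7)    [47 ≡ 5 mod 7]
  = (7|5)    [QR: 5 ≡ 1 mod 4, sign kept]
  = (2|5)    [7 ≡ 2 mod 5]
  = -(1|5)    [5 ≡ 5 mod 8 ⇒ (2|5) = -1]
  = -1    [(1|5) = 1]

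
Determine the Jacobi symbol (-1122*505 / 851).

-1

By multiplicativity, (-1122·505 / 851) = (-1122 / 851)·(505 / 851).
First factor (-1122 / 851):
Reduce the numerator: -1122 ≡ 580 (mod 851), so (-1122 / 851) = (580 / 851).
Factor out 2: 580 = 2^2·145. Since 851 ≡ 3 (mod 8), (2 / 851) = -1, and (2 / 851)^2 = +1. Now have (145 / 851).
145 ≡ 1 (mod 4), so quadratic reciprocity gives (145 / 851) = (851 / 145). Reduce: 851 ≡ 126 (mod 145). Now have (126 / 145).
Factor out 2: 126 = 2·63. Since 145 ≡ 1 (mod 8), (2 / 145) = +1. Now have (63 / 145).
145 ≡ 1 (mod 4), so quadratic reciprocity gives (63 / 145) = (145 / 63). Reduce: 145 ≡ 19 (mod 63). Now have (19 / 63).
Both 19 ≡ 3 and 63 ≡ 3 (mod 4), so reciprocity gives (19 / 63) = -(63 / 19). Reduce: 63 ≡ 6 (mod 19). Now have -(6 / 19).
Factor out 2: 6 = 2·3. Since 19 ≡ 3 (mod 8), (2 / 19) = -1. Now have (3 / 19).
Both 3 ≡ 3 and 19 ≡ 3 (mod 4), so reciprocity gives (3 / 19) = -(19 / 3). Reduce: 19 ≡ 1 (mod 3). Now have -(1 / 3).
(1 / 3) = 1. Collecting the sign factors: -1.
Second factor (505 / 851):
505 ≡ 1 (mod 4), so quadratic reciprocity gives (505 / 851) = (851 / 505). Reduce: 851 ≡ 346 (mod 505). Now have (346 / 505).
Factor out 2: 346 = 2·173. Since 505 ≡ 1 (mod 8), (2 / 505) = +1. Now have (173 / 505).
173 ≡ 1 (mod 4), so quadratic reciprocity gives (173 / 505) = (505 / 173). Reduce: 505 ≡ 159 (mod 173). Now have (159 / 173).
173 ≡ 1 (mod 4), so quadratic reciprocity gives (159 / 173) = (173 / 159). Reduce: 173 ≡ 14 (mod 159). Now have (14 / 159).
Factor out 2: 14 = 2·7. Since 159 ≡ 7 (mod 8), (2 / 159) = +1. Now have (7 / 159).
Both 7 ≡ 3 and 159 ≡ 3 (mod 4), so reciprocity gives (7 / 159) = -(159 / 7). Reduce: 159 ≡ 5 (mod 7). Now have -(5 / 7).
5 ≡ 1 (mod 4), so quadratic reciprocity gives (5 / 7) = (7 / 5). Reduce: 7 ≡ 2 (mod 5). Now have -(2 / 5).
Factor out 2: 2 = 2. Since 5 ≡ 5 (mod 8), (2 / 5) = -1. Now have (1 / 5).
(1 / 5) = 1. Collecting the sign factors: 1.
Product: (-1)·(1) = -1.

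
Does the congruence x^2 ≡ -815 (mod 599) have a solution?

Reduce the numerator: -815 ≡ 383 (mod 599), so (-815/599) = (383/599).
Both 383 ≡ 3 and 599 ≡ 3 (mod 4), so reciprocity gives (383/599) = -(599/383). Reduce: 599 ≡ 216 (mod 383). Now have -(216/383).
Factor out 2: 216 = 2^3·27. Since 383 ≡ 7 (mod 8), (2/383) = +1, and (2/383)^3 = +1. Now have -(27/383).
Both 27 ≡ 3 and 383 ≡ 3 (mod 4), so reciprocity gives (27/383) = -(383/27). Reduce: 383 ≡ 5 (mod 27). Now have (5/27).
5 ≡ 1 (mod 4), so quadratic reciprocity gives (5/27) = (27/5). Reduce: 27 ≡ 2 (mod 5). Now have (2/5).
Factor out 2: 2 = 2. Since 5 ≡ 5 (mod 8), (2/5) = -1. Now have -(1/5).
(1/5) = 1. Collecting the sign factors: -1.
The Legendre symbol is -1, so x^2 ≡ -815 (mod 599) has no solution.

no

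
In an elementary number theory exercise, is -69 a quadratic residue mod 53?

Pull out -1: (-69/53) = (-1/53)·(69/53). Since 53 ≡ 1 (mod 4), (-1/53) = +1. Now have (69/53).
Reduce the numerator: 69 ≡ 16 (mod 53), so (69/53) = (16/53).
Factor out 2: 16 = 2^4. Since 53 ≡ 5 (mod 8), (2/53) = -1, and (2/53)^4 = +1. Now have (1/53).
(1/53) = 1. Collecting the sign factors: 1.
(-69/53) = 1, and 53 is prime, so -69 is a quadratic residue mod 53.

yes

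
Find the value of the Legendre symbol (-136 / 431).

Reduce the numerator: -136 ≡ 295 (mod 431), so (-136 / 431) = (295 / 431).
Both 295 ≡ 3 and 431 ≡ 3 (mod 4), so reciprocity gives (295 / 431) = -(431 / 295). Reduce: 431 ≡ 136 (mod 295). Now have -(136 / 295).
Factor out 2: 136 = 2^3·17. Since 295 ≡ 7 (mod 8), (2 / 295) = +1, and (2 / 295)^3 = +1. Now have -(17 / 295).
17 ≡ 1 (mod 4), so quadratic reciprocity gives (17 / 295) = (295 / 17). Reduce: 295 ≡ 6 (mod 17). Now have -(6 / 17).
Factor out 2: 6 = 2·3. Since 17 ≡ 1 (mod 8), (2 / 17) = +1. Now have -(3 / 17).
17 ≡ 1 (mod 4), so quadratic reciprocity gives (3 / 17) = (17 / 3). Reduce: 17 ≡ 2 (mod 3). Now have -(2 / 3).
Factor out 2: 2 = 2. Since 3 ≡ 3 (mod 8), (2 / 3) = -1. Now have (1 / 3).
(1 / 3) = 1. Collecting the sign factors: 1.

1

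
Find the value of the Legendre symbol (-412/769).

Reduce the numerator: -412 ≡ 357 (mod 769), so (-412/769) = (357/769).
357 ≡ 1 (mod 4), so quadratic reciprocity gives (357/769) = (769/357). Reduce: 769 ≡ 55 (mod 357). Now have (55/357).
357 ≡ 1 (mod 4), so quadratic reciprocity gives (55/357) = (357/55). Reduce: 357 ≡ 27 (mod 55). Now have (27/55).
Both 27 ≡ 3 and 55 ≡ 3 (mod 4), so reciprocity gives (27/55) = -(55/27). Reduce: 55 ≡ 1 (mod 27). Now have -(1/27).
(1/27) = 1. Collecting the sign factors: -1.

-1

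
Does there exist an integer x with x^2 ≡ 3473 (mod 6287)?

no

3473 ≡ 1 (mod 4), so quadratic reciprocity gives (3473|6287) = (6287|3473). Reduce: 6287 ≡ 2814 (mod 3473). Now have (2814|3473).
Factor out 2: 2814 = 2·1407. Since 3473 ≡ 1 (mod 8), (2|3473) = +1. Now have (1407|3473).
3473 ≡ 1 (mod 4), so quadratic reciprocity gives (1407|3473) = (3473|1407). Reduce: 3473 ≡ 659 (mod 1407). Now have (659|1407).
Both 659 ≡ 3 and 1407 ≡ 3 (mod 4), so reciprocity gives (659|1407) = -(1407|659). Reduce: 1407 ≡ 89 (mod 659). Now have -(89|659).
89 ≡ 1 (mod 4), so quadratic reciprocity gives (89|659) = (659|89). Reduce: 659 ≡ 36 (mod 89). Now have -(36|89).
Factor out 2: 36 = 2^2·9. Since 89 ≡ 1 (mod 8), (2|89) = +1, and (2|89)^2 = +1. Now have -(9|89).
9 ≡ 1 (mod 4), so quadratic reciprocity gives (9|89) = (89|9). Reduce: 89 ≡ 8 (mod 9). Now have -(8|9).
Factor out 2: 8 = 2^3. Since 9 ≡ 1 (mod 8), (2|9) = +1, and (2|9)^3 = +1. Now have -(1|9).
(1|9) = 1. Collecting the sign factors: -1.
(3473|6287) = -1, and 6287 is prime, so 3473 is not a quadratic residue mod 6287.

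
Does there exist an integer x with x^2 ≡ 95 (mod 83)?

yes

Reduce the numerator: 95 ≡ 12 (mod 83), so (95/83) = (12/83).
Factor out 2: 12 = 2^2·3. Since 83 ≡ 3 (mod 8), (2/83) = -1, and (2/83)^2 = +1. Now have (3/83).
Both 3 ≡ 3 and 83 ≡ 3 (mod 4), so reciprocity gives (3/83) = -(83/3). Reduce: 83 ≡ 2 (mod 3). Now have -(2/3).
Factor out 2: 2 = 2. Since 3 ≡ 3 (mod 8), (2/3) = -1. Now have (1/3).
(1/3) = 1. Collecting the sign factors: 1.
(95/83) = 1, and 83 is prime, so 95 is a quadratic residue mod 83.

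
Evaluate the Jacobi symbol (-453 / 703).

Reduce the numerator: -453 ≡ 250 (mod 703), so (-453 / 703) = (250 / 703).
Factor out 2: 250 = 2·125. Since 703 ≡ 7 (mod 8), (2 / 703) = +1. Now have (125 / 703).
125 ≡ 1 (mod 4), so quadratic reciprocity gives (125 / 703) = (703 / 125). Reduce: 703 ≡ 78 (mod 125). Now have (78 / 125).
Factor out 2: 78 = 2·39. Since 125 ≡ 5 (mod 8), (2 / 125) = -1. Now have -(39 / 125).
125 ≡ 1 (mod 4), so quadratic reciprocity gives (39 / 125) = (125 / 39). Reduce: 125 ≡ 8 (mod 39). Now have -(8 / 39).
Factor out 2: 8 = 2^3. Since 39 ≡ 7 (mod 8), (2 / 39) = +1, and (2 / 39)^3 = +1. Now have -(1 / 39).
(1 / 39) = 1. Collecting the sign factors: -1.

-1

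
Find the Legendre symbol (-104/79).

(-104/79)
  = (54/79)    [-104 ≡ 54 mod 79]
  = (27/79)    [79 ≡ 7 mod 8 ⇒ (2/79) = +1]
  = -(79/27)    [QR: both ≡ 3 mod 4, sign flips]
  = -(25/27)    [79 ≡ 25 mod 27]
  = -(27/25)    [QR: 25 ≡ 1 mod 4, sign kept]
  = -(2/25)    [27 ≡ 2 mod 25]
  = -(1/25)    [25 ≡ 1 mod 8 ⇒ (2/25) = +1]
  = -1    [(1/25) = 1]

-1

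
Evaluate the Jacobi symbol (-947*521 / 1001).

1

By multiplicativity, (-947·521 / 1001) = (-947 / 1001)·(521 / 1001).
First factor (-947 / 1001):
Reduce the numerator: -947 ≡ 54 (mod 1001), so (-947 / 1001) = (54 / 1001).
Factor out 2: 54 = 2·27. Since 1001 ≡ 1 (mod 8), (2 / 1001) = +1. Now have (27 / 1001).
1001 ≡ 1 (mod 4), so quadratic reciprocity gives (27 / 1001) = (1001 / 27). Reduce: 1001 ≡ 2 (mod 27). Now have (2 / 27).
Factor out 2: 2 = 2. Since 27 ≡ 3 (mod 8), (2 / 27) = -1. Now have -(1 / 27).
(1 / 27) = 1. Collecting the sign factors: -1.
Second factor (521 / 1001):
521 ≡ 1 (mod 4), so quadratic reciprocity gives (521 / 1001) = (1001 / 521). Reduce: 1001 ≡ 480 (mod 521). Now have (480 / 521).
Factor out 2: 480 = 2^5·15. Since 521 ≡ 1 (mod 8), (2 / 521) = +1, and (2 / 521)^5 = +1. Now have (15 / 521).
521 ≡ 1 (mod 4), so quadratic reciprocity gives (15 / 521) = (521 / 15). Reduce: 521 ≡ 11 (mod 15). Now have (11 / 15).
Both 11 ≡ 3 and 15 ≡ 3 (mod 4), so reciprocity gives (11 / 15) = -(15 / 11). Reduce: 15 ≡ 4 (mod 11). Now have -(4 / 11).
Factor out 2: 4 = 2^2. Since 11 ≡ 3 (mod 8), (2 / 11) = -1, and (2 / 11)^2 = +1. Now have -(1 / 11).
(1 / 11) = 1. Collecting the sign factors: -1.
Product: (-1)·(-1) = 1.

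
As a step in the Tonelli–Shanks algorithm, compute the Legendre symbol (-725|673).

1

Reduce the numerator: -725 ≡ 621 (mod 673), so (-725|673) = (621|673).
621 ≡ 1 (mod 4), so quadratic reciprocity gives (621|673) = (673|621). Reduce: 673 ≡ 52 (mod 621). Now have (52|621).
Factor out 2: 52 = 2^2·13. Since 621 ≡ 5 (mod 8), (2|621) = -1, and (2|621)^2 = +1. Now have (13|621).
13 ≡ 1 (mod 4), so quadratic reciprocity gives (13|621) = (621|13). Reduce: 621 ≡ 10 (mod 13). Now have (10|13).
Factor out 2: 10 = 2·5. Since 13 ≡ 5 (mod 8), (2|13) = -1. Now have -(5|13).
5 ≡ 1 (mod 4), so quadratic reciprocity gives (5|13) = (13|5). Reduce: 13 ≡ 3 (mod 5). Now have -(3|5).
5 ≡ 1 (mod 4), so quadratic reciprocity gives (3|5) = (5|3). Reduce: 5 ≡ 2 (mod 3). Now have -(2|3).
Factor out 2: 2 = 2. Since 3 ≡ 3 (mod 8), (2|3) = -1. Now have (1|3).
(1|3) = 1. Collecting the sign factors: 1.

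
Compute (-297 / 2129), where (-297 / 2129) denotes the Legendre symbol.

1

Reduce the numerator: -297 ≡ 1832 (mod 2129), so (-297 / 2129) = (1832 / 2129).
Factor out 2: 1832 = 2^3·229. Since 2129 ≡ 1 (mod 8), (2 / 2129) = +1, and (2 / 2129)^3 = +1. Now have (229 / 2129).
229 ≡ 1 (mod 4), so quadratic reciprocity gives (229 / 2129) = (2129 / 229). Reduce: 2129 ≡ 68 (mod 229). Now have (68 / 229).
Factor out 2: 68 = 2^2·17. Since 229 ≡ 5 (mod 8), (2 / 229) = -1, and (2 / 229)^2 = +1. Now have (17 / 229).
17 ≡ 1 (mod 4), so quadratic reciprocity gives (17 / 229) = (229 / 17). Reduce: 229 ≡ 8 (mod 17). Now have (8 / 17).
Factor out 2: 8 = 2^3. Since 17 ≡ 1 (mod 8), (2 / 17) = +1, and (2 / 17)^3 = +1. Now have (1 / 17).
(1 / 17) = 1. Collecting the sign factors: 1.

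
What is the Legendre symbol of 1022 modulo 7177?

Factor out 2: 1022 = 2·511. Since 7177 ≡ 1 (mod 8), (2/7177) = +1. Now have (511/7177).
7177 ≡ 1 (mod 4), so quadratic reciprocity gives (511/7177) = (7177/511). Reduce: 7177 ≡ 23 (mod 511). Now have (23/511).
Both 23 ≡ 3 and 511 ≡ 3 (mod 4), so reciprocity gives (23/511) = -(511/23). Reduce: 511 ≡ 5 (mod 23). Now have -(5/23).
5 ≡ 1 (mod 4), so quadratic reciprocity gives (5/23) = (23/5). Reduce: 23 ≡ 3 (mod 5). Now have -(3/5).
5 ≡ 1 (mod 4), so quadratic reciprocity gives (3/5) = (5/3). Reduce: 5 ≡ 2 (mod 3). Now have -(2/3).
Factor out 2: 2 = 2. Since 3 ≡ 3 (mod 8), (2/3) = -1. Now have (1/3).
(1/3) = 1. Collecting the sign factors: 1.

1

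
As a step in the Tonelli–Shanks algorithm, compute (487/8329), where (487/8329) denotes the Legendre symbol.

(487/8329)
  = (8329/487)    [QR: 8329 ≡ 1 mod 4, sign kept]
  = (50/487)    [8329 ≡ 50 mod 487]
  = (25/487)    [487 ≡ 7 mod 8 ⇒ (2/487) = +1]
  = (487/25)    [QR: 25 ≡ 1 mod 4, sign kept]
  = (12/25)    [487 ≡ 12 mod 25]
  = (3/25)    [25 ≡ 1 mod 8 ⇒ (2/25)^2 = +1]
  = (25/3)    [QR: 25 ≡ 1 mod 4, sign kept]
  = (1/3)    [25 ≡ 1 mod 3]
  = 1    [(1/3) = 1]

1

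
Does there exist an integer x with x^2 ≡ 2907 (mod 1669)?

(2907/1669)
  = (1238/1669)    [2907 ≡ 1238 mod 1669]
  = -(619/1669)    [1669 ≡ 5 mod 8 ⇒ (2/1669) = -1]
  = -(1669/619)    [QR: 1669 ≡ 1 mod 4, sign kept]
  = -(431/619)    [1669 ≡ 431 mod 619]
  = (619/431)    [QR: both ≡ 3 mod 4, sign flips]
  = (188/431)    [619 ≡ 188 mod 431]
  = (47/431)    [431 ≡ 7 mod 8 ⇒ (2/431)^2 = +1]
  = -(431/47)    [QR: both ≡ 3 mod 4, sign flips]
  = -(8/47)    [431 ≡ 8 mod 47]
  = -(1/47)    [47 ≡ 7 mod 8 ⇒ (2/47)^3 = +1]
  = -1    [(1/47) = 1]
The Legendre symbol is -1, so x^2 ≡ 2907 (mod 1669) has no solution.

no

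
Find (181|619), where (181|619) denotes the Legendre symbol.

-1

(181|619)
  = (619|181)    [QR: 181 ≡ 1 mod 4, sign kept]
  = (76|181)    [619 ≡ 76 mod 181]
  = (19|181)    [181 ≡ 5 mod 8 ⇒ (2|181)^2 = +1]
  = (181|19)    [QR: 181 ≡ 1 mod 4, sign kept]
  = (10|19)    [181 ≡ 10 mod 19]
  = -(5|19)    [19 ≡ 3 mod 8 ⇒ (2|19) = -1]
  = -(19|5)    [QR: 5 ≡ 1 mod 4, sign kept]
  = -(4|5)    [19 ≡ 4 mod 5]
  = -(1|5)    [5 ≡ 5 mod 8 ⇒ (2|5)^2 = +1]
  = -1    [(1|5) = 1]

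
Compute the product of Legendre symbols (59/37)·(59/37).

By multiplicativity, (59·59/37) = (59/37)·(59/37).
First factor (59/37):
Reduce the numerator: 59 ≡ 22 (mod 37), so (59/37) = (22/37).
Factor out 2: 22 = 2·11. Since 37 ≡ 5 (mod 8), (2/37) = -1. Now have -(11/37).
37 ≡ 1 (mod 4), so quadratic reciprocity gives (11/37) = (37/11). Reduce: 37 ≡ 4 (mod 11). Now have -(4/11).
Factor out 2: 4 = 2^2. Since 11 ≡ 3 (mod 8), (2/11) = -1, and (2/11)^2 = +1. Now have -(1/11).
(1/11) = 1. Collecting the sign factors: -1.
Second factor (59/37):
Reduce the numerator: 59 ≡ 22 (mod 37), so (59/37) = (22/37).
Factor out 2: 22 = 2·11. Since 37 ≡ 5 (mod 8), (2/37) = -1. Now have -(11/37).
37 ≡ 1 (mod 4), so quadratic reciprocity gives (11/37) = (37/11). Reduce: 37 ≡ 4 (mod 11). Now have -(4/11).
Factor out 2: 4 = 2^2. Since 11 ≡ 3 (mod 8), (2/11) = -1, and (2/11)^2 = +1. Now have -(1/11).
(1/11) = 1. Collecting the sign factors: -1.
Product: (-1)·(-1) = 1.

1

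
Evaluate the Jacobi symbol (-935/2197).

(-935/2197)
  = (1262/2197)    [-935 ≡ 1262 mod 2197]
  = -(631/2197)    [2197 ≡ 5 mod 8 ⇒ (2/2197) = -1]
  = -(2197/631)    [QR: 2197 ≡ 1 mod 4, sign kept]
  = -(304/631)    [2197 ≡ 304 mod 631]
  = -(19/631)    [631 ≡ 7 mod 8 ⇒ (2/631)^4 = +1]
  = (631/19)    [QR: both ≡ 3 mod 4, sign flips]
  = (4/19)    [631 ≡ 4 mod 19]
  = (1/19)    [19 ≡ 3 mod 8 ⇒ (2/19)^2 = +1]
  = 1    [(1/19) = 1]

1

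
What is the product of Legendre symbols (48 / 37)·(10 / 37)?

By multiplicativity, (48·10 / 37) = (48 / 37)·(10 / 37).
First factor (48 / 37):
(48 / 37)
  = (11 / 37)    [48 ≡ 11 mod 37]
  = (37 / 11)    [QR: 37 ≡ 1 mod 4, sign kept]
  = (4 / 11)    [37 ≡ 4 mod 11]
  = (1 / 11)    [11 ≡ 3 mod 8 ⇒ (2 / 11)^2 = +1]
  = 1    [(1 / 11) = 1]
Second factor (10 / 37):
(10 / 37)
  = -(5 / 37)    [37 ≡ 5 mod 8 ⇒ (2 / 37) = -1]
  = -(37 / 5)    [QR: 5 ≡ 1 mod 4, sign kept]
  = -(2 / 5)    [37 ≡ 2 mod 5]
  = (1 / 5)    [5 ≡ 5 mod 8 ⇒ (2 / 5) = -1]
  = 1    [(1 / 5) = 1]
Product: (1)·(1) = 1.

1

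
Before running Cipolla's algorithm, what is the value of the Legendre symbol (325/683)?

-1

(325/683)
  = (683/325)    [QR: 325 ≡ 1 mod 4, sign kept]
  = (33/325)    [683 ≡ 33 mod 325]
  = (325/33)    [QR: 33 ≡ 1 mod 4, sign kept]
  = (28/33)    [325 ≡ 28 mod 33]
  = (7/33)    [33 ≡ 1 mod 8 ⇒ (2/33)^2 = +1]
  = (33/7)    [QR: 33 ≡ 1 mod 4, sign kept]
  = (5/7)    [33 ≡ 5 mod 7]
  = (7/5)    [QR: 5 ≡ 1 mod 4, sign kept]
  = (2/5)    [7 ≡ 2 mod 5]
  = -(1/5)    [5 ≡ 5 mod 8 ⇒ (2/5) = -1]
  = -1    [(1/5) = 1]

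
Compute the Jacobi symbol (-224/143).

-1

(-224/143)
  = (62/143)    [-224 ≡ 62 mod 143]
  = (31/143)    [143 ≡ 7 mod 8 ⇒ (2/143) = +1]
  = -(143/31)    [QR: both ≡ 3 mod 4, sign flips]
  = -(19/31)    [143 ≡ 19 mod 31]
  = (31/19)    [QR: both ≡ 3 mod 4, sign flips]
  = (12/19)    [31 ≡ 12 mod 19]
  = (3/19)    [19 ≡ 3 mod 8 ⇒ (2/19)^2 = +1]
  = -(19/3)    [QR: both ≡ 3 mod 4, sign flips]
  = -(1/3)    [19 ≡ 1 mod 3]
  = -1    [(1/3) = 1]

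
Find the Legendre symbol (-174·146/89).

1

By multiplicativity, (-174·146/89) = (-174/89)·(146/89).
First factor (-174/89):
Reduce the numerator: -174 ≡ 4 (mod 89), so (-174/89) = (4/89).
Factor out 2: 4 = 2^2. Since 89 ≡ 1 (mod 8), (2/89) = +1, and (2/89)^2 = +1. Now have (1/89).
(1/89) = 1. Collecting the sign factors: 1.
Second factor (146/89):
Reduce the numerator: 146 ≡ 57 (mod 89), so (146/89) = (57/89).
57 ≡ 1 (mod 4), so quadratic reciprocity gives (57/89) = (89/57). Reduce: 89 ≡ 32 (mod 57). Now have (32/57).
Factor out 2: 32 = 2^5. Since 57 ≡ 1 (mod 8), (2/57) = +1, and (2/57)^5 = +1. Now have (1/57).
(1/57) = 1. Collecting the sign factors: 1.
Product: (1)·(1) = 1.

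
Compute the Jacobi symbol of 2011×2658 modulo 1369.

1

By multiplicativity, (2011·2658 / 1369) = (2011 / 1369)·(2658 / 1369).
First factor (2011 / 1369):
Reduce the numerator: 2011 ≡ 642 (mod 1369), so (2011 / 1369) = (642 / 1369).
Factor out 2: 642 = 2·321. Since 1369 ≡ 1 (mod 8), (2 / 1369) = +1. Now have (321 / 1369).
321 ≡ 1 (mod 4), so quadratic reciprocity gives (321 / 1369) = (1369 / 321). Reduce: 1369 ≡ 85 (mod 321). Now have (85 / 321).
85 ≡ 1 (mod 4), so quadratic reciprocity gives (85 / 321) = (321 / 85). Reduce: 321 ≡ 66 (mod 85). Now have (66 / 85).
Factor out 2: 66 = 2·33. Since 85 ≡ 5 (mod 8), (2 / 85) = -1. Now have -(33 / 85).
33 ≡ 1 (mod 4), so quadratic reciprocity gives (33 / 85) = (85 / 33). Reduce: 85 ≡ 19 (mod 33). Now have -(19 / 33).
33 ≡ 1 (mod 4), so quadratic reciprocity gives (19 / 33) = (33 / 19). Reduce: 33 ≡ 14 (mod 19). Now have -(14 / 19).
Factor out 2: 14 = 2·7. Since 19 ≡ 3 (mod 8), (2 / 19) = -1. Now have (7 / 19).
Both 7 ≡ 3 and 19 ≡ 3 (mod 4), so reciprocity gives (7 / 19) = -(19 / 7). Reduce: 19 ≡ 5 (mod 7). Now have -(5 / 7).
5 ≡ 1 (mod 4), so quadratic reciprocity gives (5 / 7) = (7 / 5). Reduce: 7 ≡ 2 (mod 5). Now have -(2 / 5).
Factor out 2: 2 = 2. Since 5 ≡ 5 (mod 8), (2 / 5) = -1. Now have (1 / 5).
(1 / 5) = 1. Collecting the sign factors: 1.
Second factor (2658 / 1369):
Reduce the numerator: 2658 ≡ 1289 (mod 1369), so (2658 / 1369) = (1289 / 1369).
1289 ≡ 1 (mod 4), so quadratic reciprocity gives (1289 / 1369) = (1369 / 1289). Reduce: 1369 ≡ 80 (mod 1289). Now have (80 / 1289).
Factor out 2: 80 = 2^4·5. Since 1289 ≡ 1 (mod 8), (2 / 1289) = +1, and (2 / 1289)^4 = +1. Now have (5 / 1289).
5 ≡ 1 (mod 4), so quadratic reciprocity gives (5 / 1289) = (1289 / 5). Reduce: 1289 ≡ 4 (mod 5). Now have (4 / 5).
Factor out 2: 4 = 2^2. Since 5 ≡ 5 (mod 8), (2 / 5) = -1, and (2 / 5)^2 = +1. Now have (1 / 5).
(1 / 5) = 1. Collecting the sign factors: 1.
Product: (1)·(1) = 1.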